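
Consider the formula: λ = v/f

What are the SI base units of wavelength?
Units of each symbol in λ = v/f:
  v (wave speed): m/s
  f (frequency): 1/s  → in the denominator, contributes s

Multiplying the contributions: [m/s] · [s]
Adding exponents of each base unit: m: 1
SI base units of wavelength: m

Answer: m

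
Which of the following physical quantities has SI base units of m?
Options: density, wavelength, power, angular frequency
Checking the SI base units of each option:
  density (ρ = m/V): kg/m³  ✗
  wavelength (λ = v/f): m  ✓ matches
  power (P = W/t): kg·m²/s³  ✗
  angular frequency (ω = 2πf): 1/s  ✗

Only wavelength has units m.

Answer: wavelength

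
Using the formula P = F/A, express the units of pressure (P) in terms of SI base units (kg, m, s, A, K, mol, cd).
Units of each symbol in P = F/A:
  F (force): kg·m/s²
  A (area): m²  → in the denominator, contributes 1/m²

Multiplying the contributions: [kg·m/s²] · [1/m²]
Adding exponents of each base unit: kg: 1, m: -1, s: -2
SI base units of pressure: kg/(m·s²)

Answer: kg/(m·s²)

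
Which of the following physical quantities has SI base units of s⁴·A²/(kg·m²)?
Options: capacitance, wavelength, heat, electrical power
Checking the SI base units of each option:
  capacitance (C = Q/V): s⁴·A²/(kg·m²)  ✓ matches
  wavelength (λ = v/f): m  ✗
  heat (Q = mcΔT): kg·m²/s²  ✗
  electrical power (P = IV): kg·m²/s³  ✗

Only capacitance has units s⁴·A²/(kg·m²).

Answer: capacitance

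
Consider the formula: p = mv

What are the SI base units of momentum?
Units of each symbol in p = mv:
  m (mass): kg
  v (velocity): m/s

Multiplying the contributions: [kg] · [m/s]
Adding exponents of each base unit: kg: 1, m: 1, s: -1
SI base units of momentum: kg·m/s

Answer: kg·m/s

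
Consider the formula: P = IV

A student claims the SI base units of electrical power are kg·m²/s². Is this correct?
Units of each symbol in P = IV:
  I (current): A
  V (voltage, in volts): kg·m²/(s³·A)

Multiplying the contributions: [A] · [kg·m²/(s³·A)]
Adding exponents of each base unit: kg: 1, m: 2, s: -3
SI base units of electrical power: kg·m²/s³

The claimed units kg·m²/s² (exponents kg: 1, m: 2, s: -2) do not match the derived units kg·m²/s³ (exponents kg: 1, m: 2, s: -3), so the claim is incorrect.

Answer: No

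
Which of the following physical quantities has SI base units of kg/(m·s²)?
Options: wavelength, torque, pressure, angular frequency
Checking the SI base units of each option:
  wavelength (λ = v/f): m  ✗
  torque (τ = Fr): kg·m²/s²  ✗
  pressure (P = F/A): kg/(m·s²)  ✓ matches
  angular frequency (ω = 2πf): 1/s  ✗

Only pressure has units kg/(m·s²).

Answer: pressure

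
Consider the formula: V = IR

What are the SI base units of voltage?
Units of each symbol in V = IR:
  I (current): A
  R (resistance, in ohms): kg·m²/(s³·A²)

Multiplying the contributions: [A] · [kg·m²/(s³·A²)]
Adding exponents of each base unit: kg: 1, m: 2, s: -3, A: -1
SI base units of voltage: kg·m²/(s³·A)

Answer: kg·m²/(s³·A)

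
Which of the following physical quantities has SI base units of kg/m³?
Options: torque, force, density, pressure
Checking the SI base units of each option:
  torque (τ = Fr): kg·m²/s²  ✗
  force (F = ma): kg·m/s²  ✗
  density (ρ = m/V): kg/m³  ✓ matches
  pressure (P = F/A): kg/(m·s²)  ✗

Only density has units kg/m³.

Answer: density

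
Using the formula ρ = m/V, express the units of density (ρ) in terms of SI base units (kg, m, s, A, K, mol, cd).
Units of each symbol in ρ = m/V:
  m (mass): kg
  V (volume): m³  → in the denominator, contributes 1/m³

Multiplying the contributions: [kg] · [1/m³]
Adding exponents of each base unit: kg: 1, m: -3
SI base units of density: kg/m³

Answer: kg/m³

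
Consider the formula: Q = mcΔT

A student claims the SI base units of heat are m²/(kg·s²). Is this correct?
Units of each symbol in Q = mcΔT:
  m (mass): kg
  c (specific heat capacity, in J/(kg·K)): m²/(s²·K)
  ΔT (temperature change): K

Multiplying the contributions: [kg] · [m²/(s²·K)] · [K]
Adding exponents of each base unit: kg: 1, m: 2, s: -2
SI base units of heat: kg·m²/s²

The claimed units m²/(kg·s²) (exponents kg: -1, m: 2, s: -2) do not match the derived units kg·m²/s² (exponents kg: 1, m: 2, s: -2), so the claim is incorrect.

Answer: No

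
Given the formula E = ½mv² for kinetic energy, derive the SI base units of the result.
Units of each symbol in E = ½mv²:
  m (mass): kg
  v (speed): m/s  → to the power 2, contributes m²/s²
  The factor ½ is dimensionless.

Multiplying the contributions: [kg] · [m²/s²]
Adding exponents of each base unit: kg: 1, m: 2, s: -2
SI base units of kinetic energy: kg·m²/s²

Answer: kg·m²/s²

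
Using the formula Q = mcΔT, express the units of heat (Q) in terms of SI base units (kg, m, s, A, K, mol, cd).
Units of each symbol in Q = mcΔT:
  m (mass): kg
  c (specific heat capacity, in J/(kg·K)): m²/(s²·K)
  ΔT (temperature change): K

Multiplying the contributions: [kg] · [m²/(s²·K)] · [K]
Adding exponents of each base unit: kg: 1, m: 2, s: -2
SI base units of heat: kg·m²/s²

Answer: kg·m²/s²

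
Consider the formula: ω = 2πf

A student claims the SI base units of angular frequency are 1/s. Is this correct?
Units of each symbol in ω = 2πf:
  f (frequency): 1/s
  The factor 2π is dimensionless.

Multiplying the contributions: [1/s]
Adding exponents of each base unit: s: -1
SI base units of angular frequency: 1/s

The claimed units 1/s match the derived units, so the claim is correct.

Answer: Yes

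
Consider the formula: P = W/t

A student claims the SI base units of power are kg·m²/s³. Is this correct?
Units of each symbol in P = W/t:
  W (work): kg·m²/s²
  t (time): s  → in the denominator, contributes 1/s

Multiplying the contributions: [kg·m²/s²] · [1/s]
Adding exponents of each base unit: kg: 1, m: 2, s: -3
SI base units of power: kg·m²/s³

The claimed units kg·m²/s³ match the derived units, so the claim is correct.

Answer: Yes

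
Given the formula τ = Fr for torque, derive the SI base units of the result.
Units of each symbol in τ = Fr:
  F (force): kg·m/s²
  r (lever arm): m

Multiplying the contributions: [kg·m/s²] · [m]
Adding exponents of each base unit: kg: 1, m: 2, s: -2
SI base units of torque: kg·m²/s²

Answer: kg·m²/s²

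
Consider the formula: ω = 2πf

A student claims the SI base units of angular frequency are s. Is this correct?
Units of each symbol in ω = 2πf:
  f (frequency): 1/s
  The factor 2π is dimensionless.

Multiplying the contributions: [1/s]
Adding exponents of each base unit: s: -1
SI base units of angular frequency: 1/s

The claimed units s (exponents s: 1) do not match the derived units 1/s (exponents s: -1), so the claim is incorrect.

Answer: No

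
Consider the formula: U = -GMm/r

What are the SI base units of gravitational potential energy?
Units of each symbol in U = -GMm/r:
  G (gravitational constant): m³/(kg·s²)
  M (mass): kg
  m (mass): kg
  r (distance): m  → in the denominator, contributes 1/m
  The minus sign does not affect the units.

Multiplying the contributions: [m³/(kg·s²)] · [kg] · [kg] · [1/m]
Adding exponents of each base unit: kg: 1, m: 2, s: -2
SI base units of gravitational potential energy: kg·m²/s²

Answer: kg·m²/s²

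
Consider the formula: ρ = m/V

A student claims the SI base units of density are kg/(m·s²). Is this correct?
Units of each symbol in ρ = m/V:
  m (mass): kg
  V (volume): m³  → in the denominator, contributes 1/m³

Multiplying the contributions: [kg] · [1/m³]
Adding exponents of each base unit: kg: 1, m: -3
SI base units of density: kg/m³

The claimed units kg/(m·s²) (exponents kg: 1, m: -1, s: -2) do not match the derived units kg/m³ (exponents kg: 1, m: -3), so the claim is incorrect.

Answer: No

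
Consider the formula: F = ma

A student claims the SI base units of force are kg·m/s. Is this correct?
Units of each symbol in F = ma:
  m (mass): kg
  a (acceleration): m/s²

Multiplying the contributions: [kg] · [m/s²]
Adding exponents of each base unit: kg: 1, m: 1, s: -2
SI base units of force: kg·m/s²

The claimed units kg·m/s (exponents kg: 1, m: 1, s: -1) do not match the derived units kg·m/s² (exponents kg: 1, m: 1, s: -2), so the claim is incorrect.

Answer: No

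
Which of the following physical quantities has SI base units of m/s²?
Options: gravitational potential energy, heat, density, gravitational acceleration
Checking the SI base units of each option:
  gravitational potential energy (U = -GMm/r): kg·m²/s²  ✗
  heat (Q = mcΔT): kg·m²/s²  ✗
  density (ρ = m/V): kg/m³  ✗
  gravitational acceleration (g = GM/r²): m/s²  ✓ matches

Only gravitational acceleration has units m/s².

Answer: gravitational acceleration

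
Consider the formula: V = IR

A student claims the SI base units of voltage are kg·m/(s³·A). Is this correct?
Units of each symbol in V = IR:
  I (current): A
  R (resistance, in ohms): kg·m²/(s³·A²)

Multiplying the contributions: [A] · [kg·m²/(s³·A²)]
Adding exponents of each base unit: kg: 1, m: 2, s: -3, A: -1
SI base units of voltage: kg·m²/(s³·A)

The claimed units kg·m/(s³·A) (exponents kg: 1, m: 1, s: -3, A: -1) do not match the derived units kg·m²/(s³·A) (exponents kg: 1, m: 2, s: -3, A: -1), so the claim is incorrect.

Answer: No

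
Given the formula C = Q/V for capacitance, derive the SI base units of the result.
Units of each symbol in C = Q/V:
  Q (charge, in coulombs): s·A
  V (voltage, in volts): kg·m²/(s³·A)  → in the denominator, contributes s³·A/(kg·m²)

Multiplying the contributions: [s·A] · [s³·A/(kg·m²)]
Adding exponents of each base unit: kg: -1, m: -2, s: 4, A: 2
SI base units of capacitance: s⁴·A²/(kg·m²)

Answer: s⁴·A²/(kg·m²)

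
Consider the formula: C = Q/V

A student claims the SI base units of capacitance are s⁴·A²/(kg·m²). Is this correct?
Units of each symbol in C = Q/V:
  Q (charge, in coulombs): s·A
  V (voltage, in volts): kg·m²/(s³·A)  → in the denominator, contributes s³·A/(kg·m²)

Multiplying the contributions: [s·A] · [s³·A/(kg·m²)]
Adding exponents of each base unit: kg: -1, m: -2, s: 4, A: 2
SI base units of capacitance: s⁴·A²/(kg·m²)

The claimed units s⁴·A²/(kg·m²) match the derived units, so the claim is correct.

Answer: Yes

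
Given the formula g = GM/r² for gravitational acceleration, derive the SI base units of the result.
Units of each symbol in g = GM/r²:
  G (gravitational constant): m³/(kg·s²)
  M (mass): kg
  r (distance): m  → to the power 2 in the denominator, contributes 1/m²

Multiplying the contributions: [m³/(kg·s²)] · [kg] · [1/m²]
Adding exponents of each base unit: m: 1, s: -2
SI base units of gravitational acceleration: m/s²

Answer: m/s²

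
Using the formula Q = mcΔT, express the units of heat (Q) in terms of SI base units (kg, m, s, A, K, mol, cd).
Units of each symbol in Q = mcΔT:
  m (mass): kg
  c (specific heat capacity, in J/(kg·K)): m²/(s²·K)
  ΔT (temperature change): K

Multiplying the contributions: [kg] · [m²/(s²·K)] · [K]
Adding exponents of each base unit: kg: 1, m: 2, s: -2
SI base units of heat: kg·m²/s²

Answer: kg·m²/s²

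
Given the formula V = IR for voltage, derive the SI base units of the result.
Units of each symbol in V = IR:
  I (current): A
  R (resistance, in ohms): kg·m²/(s³·A²)

Multiplying the contributions: [A] · [kg·m²/(s³·A²)]
Adding exponents of each base unit: kg: 1, m: 2, s: -3, A: -1
SI base units of voltage: kg·m²/(s³·A)

Answer: kg·m²/(s³·A)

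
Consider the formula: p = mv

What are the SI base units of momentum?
Units of each symbol in p = mv:
  m (mass): kg
  v (velocity): m/s

Multiplying the contributions: [kg] · [m/s]
Adding exponents of each base unit: kg: 1, m: 1, s: -1
SI base units of momentum: kg·m/s

Answer: kg·m/s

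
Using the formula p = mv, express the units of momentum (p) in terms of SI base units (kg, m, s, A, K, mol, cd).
Units of each symbol in p = mv:
  m (mass): kg
  v (velocity): m/s

Multiplying the contributions: [kg] · [m/s]
Adding exponents of each base unit: kg: 1, m: 1, s: -1
SI base units of momentum: kg·m/s

Answer: kg·m/s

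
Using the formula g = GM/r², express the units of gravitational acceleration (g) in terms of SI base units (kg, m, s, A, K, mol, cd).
Units of each symbol in g = GM/r²:
  G (gravitational constant): m³/(kg·s²)
  M (mass): kg
  r (distance): m  → to the power 2 in the denominator, contributes 1/m²

Multiplying the contributions: [m³/(kg·s²)] · [kg] · [1/m²]
Adding exponents of each base unit: m: 1, s: -2
SI base units of gravitational acceleration: m/s²

Answer: m/s²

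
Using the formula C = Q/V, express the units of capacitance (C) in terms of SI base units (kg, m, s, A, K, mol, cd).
Units of each symbol in C = Q/V:
  Q (charge, in coulombs): s·A
  V (voltage, in volts): kg·m²/(s³·A)  → in the denominator, contributes s³·A/(kg·m²)

Multiplying the contributions: [s·A] · [s³·A/(kg·m²)]
Adding exponents of each base unit: kg: -1, m: -2, s: 4, A: 2
SI base units of capacitance: s⁴·A²/(kg·m²)

Answer: s⁴·A²/(kg·m²)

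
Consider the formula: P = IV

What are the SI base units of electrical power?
Units of each symbol in P = IV:
  I (current): A
  V (voltage, in volts): kg·m²/(s³·A)

Multiplying the contributions: [A] · [kg·m²/(s³·A)]
Adding exponents of each base unit: kg: 1, m: 2, s: -3
SI base units of electrical power: kg·m²/s³

Answer: kg·m²/s³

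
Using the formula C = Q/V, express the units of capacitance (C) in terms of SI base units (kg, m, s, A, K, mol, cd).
Units of each symbol in C = Q/V:
  Q (charge, in coulombs): s·A
  V (voltage, in volts): kg·m²/(s³·A)  → in the denominator, contributes s³·A/(kg·m²)

Multiplying the contributions: [s·A] · [s³·A/(kg·m²)]
Adding exponents of each base unit: kg: -1, m: -2, s: 4, A: 2
SI base units of capacitance: s⁴·A²/(kg·m²)

Answer: s⁴·A²/(kg·m²)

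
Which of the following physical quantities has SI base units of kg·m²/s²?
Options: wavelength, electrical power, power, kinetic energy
Checking the SI base units of each option:
  wavelength (λ = v/f): m  ✗
  electrical power (P = IV): kg·m²/s³  ✗
  power (P = W/t): kg·m²/s³  ✗
  kinetic energy (E = ½mv²): kg·m²/s²  ✓ matches

Only kinetic energy has units kg·m²/s².

Answer: kinetic energy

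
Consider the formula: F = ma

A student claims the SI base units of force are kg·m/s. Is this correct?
Units of each symbol in F = ma:
  m (mass): kg
  a (acceleration): m/s²

Multiplying the contributions: [kg] · [m/s²]
Adding exponents of each base unit: kg: 1, m: 1, s: -2
SI base units of force: kg·m/s²

The claimed units kg·m/s (exponents kg: 1, m: 1, s: -1) do not match the derived units kg·m/s² (exponents kg: 1, m: 1, s: -2), so the claim is incorrect.

Answer: No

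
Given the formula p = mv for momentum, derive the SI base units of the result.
Units of each symbol in p = mv:
  m (mass): kg
  v (velocity): m/s

Multiplying the contributions: [kg] · [m/s]
Adding exponents of each base unit: kg: 1, m: 1, s: -1
SI base units of momentum: kg·m/s

Answer: kg·m/s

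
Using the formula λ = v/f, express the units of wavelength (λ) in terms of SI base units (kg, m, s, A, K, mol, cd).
Units of each symbol in λ = v/f:
  v (wave speed): m/s
  f (frequency): 1/s  → in the denominator, contributes s

Multiplying the contributions: [m/s] · [s]
Adding exponents of each base unit: m: 1
SI base units of wavelength: m

Answer: m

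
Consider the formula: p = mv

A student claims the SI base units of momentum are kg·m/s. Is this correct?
Units of each symbol in p = mv:
  m (mass): kg
  v (velocity): m/s

Multiplying the contributions: [kg] · [m/s]
Adding exponents of each base unit: kg: 1, m: 1, s: -1
SI base units of momentum: kg·m/s

The claimed units kg·m/s match the derived units, so the claim is correct.

Answer: Yes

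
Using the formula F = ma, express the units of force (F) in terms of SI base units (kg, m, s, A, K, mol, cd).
Units of each symbol in F = ma:
  m (mass): kg
  a (acceleration): m/s²

Multiplying the contributions: [kg] · [m/s²]
Adding exponents of each base unit: kg: 1, m: 1, s: -2
SI base units of force: kg·m/s²

Answer: kg·m/s²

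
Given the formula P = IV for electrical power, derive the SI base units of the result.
Units of each symbol in P = IV:
  I (current): A
  V (voltage, in volts): kg·m²/(s³·A)

Multiplying the contributions: [A] · [kg·m²/(s³·A)]
Adding exponents of each base unit: kg: 1, m: 2, s: -3
SI base units of electrical power: kg·m²/s³

Answer: kg·m²/s³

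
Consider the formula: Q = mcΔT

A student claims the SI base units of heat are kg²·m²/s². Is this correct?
Units of each symbol in Q = mcΔT:
  m (mass): kg
  c (specific heat capacity, in J/(kg·K)): m²/(s²·K)
  ΔT (temperature change): K

Multiplying the contributions: [kg] · [m²/(s²·K)] · [K]
Adding exponents of each base unit: kg: 1, m: 2, s: -2
SI base units of heat: kg·m²/s²

The claimed units kg²·m²/s² (exponents kg: 2, m: 2, s: -2) do not match the derived units kg·m²/s² (exponents kg: 1, m: 2, s: -2), so the claim is incorrect.

Answer: No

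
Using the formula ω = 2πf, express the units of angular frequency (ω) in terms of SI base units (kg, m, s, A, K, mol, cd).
Units of each symbol in ω = 2πf:
  f (frequency): 1/s
  The factor 2π is dimensionless.

Multiplying the contributions: [1/s]
Adding exponents of each base unit: s: -1
SI base units of angular frequency: 1/s

Answer: 1/s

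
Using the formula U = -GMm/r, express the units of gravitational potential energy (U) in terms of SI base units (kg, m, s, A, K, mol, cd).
Units of each symbol in U = -GMm/r:
  G (gravitational constant): m³/(kg·s²)
  M (mass): kg
  m (mass): kg
  r (distance): m  → in the denominator, contributes 1/m
  The minus sign does not affect the units.

Multiplying the contributions: [m³/(kg·s²)] · [kg] · [kg] · [1/m]
Adding exponents of each base unit: kg: 1, m: 2, s: -2
SI base units of gravitational potential energy: kg·m²/s²

Answer: kg·m²/s²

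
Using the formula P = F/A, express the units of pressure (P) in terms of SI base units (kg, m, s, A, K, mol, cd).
Units of each symbol in P = F/A:
  F (force): kg·m/s²
  A (area): m²  → in the denominator, contributes 1/m²

Multiplying the contributions: [kg·m/s²] · [1/m²]
Adding exponents of each base unit: kg: 1, m: -1, s: -2
SI base units of pressure: kg/(m·s²)

Answer: kg/(m·s²)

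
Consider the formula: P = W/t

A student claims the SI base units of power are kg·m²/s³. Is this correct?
Units of each symbol in P = W/t:
  W (work): kg·m²/s²
  t (time): s  → in the denominator, contributes 1/s

Multiplying the contributions: [kg·m²/s²] · [1/s]
Adding exponents of each base unit: kg: 1, m: 2, s: -3
SI base units of power: kg·m²/s³

The claimed units kg·m²/s³ match the derived units, so the claim is correct.

Answer: Yes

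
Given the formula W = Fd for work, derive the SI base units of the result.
Units of each symbol in W = Fd:
  F (force): kg·m/s²
  d (displacement): m

Multiplying the contributions: [kg·m/s²] · [m]
Adding exponents of each base unit: kg: 1, m: 2, s: -2
SI base units of work: kg·m²/s²

Answer: kg·m²/s²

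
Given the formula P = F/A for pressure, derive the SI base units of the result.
Units of each symbol in P = F/A:
  F (force): kg·m/s²
  A (area): m²  → in the denominator, contributes 1/m²

Multiplying the contributions: [kg·m/s²] · [1/m²]
Adding exponents of each base unit: kg: 1, m: -1, s: -2
SI base units of pressure: kg/(m·s²)

Answer: kg/(m·s²)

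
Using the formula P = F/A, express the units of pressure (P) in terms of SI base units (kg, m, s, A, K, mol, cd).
Units of each symbol in P = F/A:
  F (force): kg·m/s²
  A (area): m²  → in the denominator, contributes 1/m²

Multiplying the contributions: [kg·m/s²] · [1/m²]
Adding exponents of each base unit: kg: 1, m: -1, s: -2
SI base units of pressure: kg/(m·s²)

Answer: kg/(m·s²)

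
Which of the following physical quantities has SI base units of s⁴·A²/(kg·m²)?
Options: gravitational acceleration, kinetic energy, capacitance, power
Checking the SI base units of each option:
  gravitational acceleration (g = GM/r²): m/s²  ✗
  kinetic energy (E = ½mv²): kg·m²/s²  ✗
  capacitance (C = Q/V): s⁴·A²/(kg·m²)  ✓ matches
  power (P = W/t): kg·m²/s³  ✗

Only capacitance has units s⁴·A²/(kg·m²).

Answer: capacitance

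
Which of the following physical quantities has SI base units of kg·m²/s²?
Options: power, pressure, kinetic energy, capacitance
Checking the SI base units of each option:
  power (P = W/t): kg·m²/s³  ✗
  pressure (P = F/A): kg/(m·s²)  ✗
  kinetic energy (E = ½mv²): kg·m²/s²  ✓ matches
  capacitance (C = Q/V): s⁴·A²/(kg·m²)  ✗

Only kinetic energy has units kg·m²/s².

Answer: kinetic energy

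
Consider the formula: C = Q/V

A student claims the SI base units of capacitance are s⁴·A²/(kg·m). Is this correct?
Units of each symbol in C = Q/V:
  Q (charge, in coulombs): s·A
  V (voltage, in volts): kg·m²/(s³·A)  → in the denominator, contributes s³·A/(kg·m²)

Multiplying the contributions: [s·A] · [s³·A/(kg·m²)]
Adding exponents of each base unit: kg: -1, m: -2, s: 4, A: 2
SI base units of capacitance: s⁴·A²/(kg·m²)

The claimed units s⁴·A²/(kg·m) (exponents kg: -1, m: -1, s: 4, A: 2) do not match the derived units s⁴·A²/(kg·m²) (exponents kg: -1, m: -2, s: 4, A: 2), so the claim is incorrect.

Answer: No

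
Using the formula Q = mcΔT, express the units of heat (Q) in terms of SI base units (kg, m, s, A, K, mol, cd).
Units of each symbol in Q = mcΔT:
  m (mass): kg
  c (specific heat capacity, in J/(kg·K)): m²/(s²·K)
  ΔT (temperature change): K

Multiplying the contributions: [kg] · [m²/(s²·K)] · [K]
Adding exponents of each base unit: kg: 1, m: 2, s: -2
SI base units of heat: kg·m²/s²

Answer: kg·m²/s²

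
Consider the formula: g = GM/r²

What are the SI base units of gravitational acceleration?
Units of each symbol in g = GM/r²:
  G (gravitational constant): m³/(kg·s²)
  M (mass): kg
  r (distance): m  → to the power 2 in the denominator, contributes 1/m²

Multiplying the contributions: [m³/(kg·s²)] · [kg] · [1/m²]
Adding exponents of each base unit: m: 1, s: -2
SI base units of gravitational acceleration: m/s²

Answer: m/s²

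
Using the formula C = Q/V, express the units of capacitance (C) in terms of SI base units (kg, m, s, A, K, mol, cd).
Units of each symbol in C = Q/V:
  Q (charge, in coulombs): s·A
  V (voltage, in volts): kg·m²/(s³·A)  → in the denominator, contributes s³·A/(kg·m²)

Multiplying the contributions: [s·A] · [s³·A/(kg·m²)]
Adding exponents of each base unit: kg: -1, m: -2, s: 4, A: 2
SI base units of capacitance: s⁴·A²/(kg·m²)

Answer: s⁴·A²/(kg·m²)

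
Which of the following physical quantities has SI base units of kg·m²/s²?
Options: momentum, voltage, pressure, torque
Checking the SI base units of each option:
  momentum (p = mv): kg·m/s  ✗
  voltage (V = IR): kg·m²/(s³·A)  ✗
  pressure (P = F/A): kg/(m·s²)  ✗
  torque (τ = Fr): kg·m²/s²  ✓ matches

Only torque has units kg·m²/s².

Answer: torque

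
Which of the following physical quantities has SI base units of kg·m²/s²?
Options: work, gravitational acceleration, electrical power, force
Checking the SI base units of each option:
  work (W = Fd): kg·m²/s²  ✓ matches
  gravitational acceleration (g = GM/r²): m/s²  ✗
  electrical power (P = IV): kg·m²/s³  ✗
  force (F = ma): kg·m/s²  ✗

Only work has units kg·m²/s².

Answer: work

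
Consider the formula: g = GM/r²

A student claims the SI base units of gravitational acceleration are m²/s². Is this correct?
Units of each symbol in g = GM/r²:
  G (gravitational constant): m³/(kg·s²)
  M (mass): kg
  r (distance): m  → to the power 2 in the denominator, contributes 1/m²

Multiplying the contributions: [m³/(kg·s²)] · [kg] · [1/m²]
Adding exponents of each base unit: m: 1, s: -2
SI base units of gravitational acceleration: m/s²

The claimed units m²/s² (exponents m: 2, s: -2) do not match the derived units m/s² (exponents m: 1, s: -2), so the claim is incorrect.

Answer: No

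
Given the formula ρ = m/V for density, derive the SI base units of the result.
Units of each symbol in ρ = m/V:
  m (mass): kg
  V (volume): m³  → in the denominator, contributes 1/m³

Multiplying the contributions: [kg] · [1/m³]
Adding exponents of each base unit: kg: 1, m: -3
SI base units of density: kg/m³

Answer: kg/m³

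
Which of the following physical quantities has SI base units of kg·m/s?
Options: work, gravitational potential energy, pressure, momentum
Checking the SI base units of each option:
  work (W = Fd): kg·m²/s²  ✗
  gravitational potential energy (U = -GMm/r): kg·m²/s²  ✗
  pressure (P = F/A): kg/(m·s²)  ✗
  momentum (p = mv): kg·m/s  ✓ matches

Only momentum has units kg·m/s.

Answer: momentum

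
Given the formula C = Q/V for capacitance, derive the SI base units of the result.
Units of each symbol in C = Q/V:
  Q (charge, in coulombs): s·A
  V (voltage, in volts): kg·m²/(s³·A)  → in the denominator, contributes s³·A/(kg·m²)

Multiplying the contributions: [s·A] · [s³·A/(kg·m²)]
Adding exponents of each base unit: kg: -1, m: -2, s: 4, A: 2
SI base units of capacitance: s⁴·A²/(kg·m²)

Answer: s⁴·A²/(kg·m²)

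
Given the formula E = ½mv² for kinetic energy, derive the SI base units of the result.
Units of each symbol in E = ½mv²:
  m (mass): kg
  v (speed): m/s  → to the power 2, contributes m²/s²
  The factor ½ is dimensionless.

Multiplying the contributions: [kg] · [m²/s²]
Adding exponents of each base unit: kg: 1, m: 2, s: -2
SI base units of kinetic energy: kg·m²/s²

Answer: kg·m²/s²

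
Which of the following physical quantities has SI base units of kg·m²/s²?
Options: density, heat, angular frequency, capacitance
Checking the SI base units of each option:
  density (ρ = m/V): kg/m³  ✗
  heat (Q = mcΔT): kg·m²/s²  ✓ matches
  angular frequency (ω = 2πf): 1/s  ✗
  capacitance (C = Q/V): s⁴·A²/(kg·m²)  ✗

Only heat has units kg·m²/s².

Answer: heat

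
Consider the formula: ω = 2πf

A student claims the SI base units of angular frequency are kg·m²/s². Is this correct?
Units of each symbol in ω = 2πf:
  f (frequency): 1/s
  The factor 2π is dimensionless.

Multiplying the contributions: [1/s]
Adding exponents of each base unit: s: -1
SI base units of angular frequency: 1/s

The claimed units kg·m²/s² (exponents kg: 1, m: 2, s: -2) do not match the derived units 1/s (exponents s: -1), so the claim is incorrect.

Answer: No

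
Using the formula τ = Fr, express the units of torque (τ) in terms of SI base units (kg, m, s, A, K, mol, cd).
Units of each symbol in τ = Fr:
  F (force): kg·m/s²
  r (lever arm): m

Multiplying the contributions: [kg·m/s²] · [m]
Adding exponents of each base unit: kg: 1, m: 2, s: -2
SI base units of torque: kg·m²/s²

Answer: kg·m²/s²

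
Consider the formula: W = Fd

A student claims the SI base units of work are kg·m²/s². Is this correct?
Units of each symbol in W = Fd:
  F (force): kg·m/s²
  d (displacement): m

Multiplying the contributions: [kg·m/s²] · [m]
Adding exponents of each base unit: kg: 1, m: 2, s: -2
SI base units of work: kg·m²/s²

The claimed units kg·m²/s² match the derived units, so the claim is correct.

Answer: Yes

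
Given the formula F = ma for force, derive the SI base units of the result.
Units of each symbol in F = ma:
  m (mass): kg
  a (acceleration): m/s²

Multiplying the contributions: [kg] · [m/s²]
Adding exponents of each base unit: kg: 1, m: 1, s: -2
SI base units of force: kg·m/s²

Answer: kg·m/s²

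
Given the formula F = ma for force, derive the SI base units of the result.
Units of each symbol in F = ma:
  m (mass): kg
  a (acceleration): m/s²

Multiplying the contributions: [kg] · [m/s²]
Adding exponents of each base unit: kg: 1, m: 1, s: -2
SI base units of force: kg·m/s²

Answer: kg·m/s²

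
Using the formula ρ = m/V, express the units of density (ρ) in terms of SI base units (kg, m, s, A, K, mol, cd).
Units of each symbol in ρ = m/V:
  m (mass): kg
  V (volume): m³  → in the denominator, contributes 1/m³

Multiplying the contributions: [kg] · [1/m³]
Adding exponents of each base unit: kg: 1, m: -3
SI base units of density: kg/m³

Answer: kg/m³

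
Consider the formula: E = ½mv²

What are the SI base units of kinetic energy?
Units of each symbol in E = ½mv²:
  m (mass): kg
  v (speed): m/s  → to the power 2, contributes m²/s²
  The factor ½ is dimensionless.

Multiplying the contributions: [kg] · [m²/s²]
Adding exponents of each base unit: kg: 1, m: 2, s: -2
SI base units of kinetic energy: kg·m²/s²

Answer: kg·m²/s²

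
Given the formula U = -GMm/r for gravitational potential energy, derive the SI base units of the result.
Units of each symbol in U = -GMm/r:
  G (gravitational constant): m³/(kg·s²)
  M (mass): kg
  m (mass): kg
  r (distance): m  → in the denominator, contributes 1/m
  The minus sign does not affect the units.

Multiplying the contributions: [m³/(kg·s²)] · [kg] · [kg] · [1/m]
Adding exponents of each base unit: kg: 1, m: 2, s: -2
SI base units of gravitational potential energy: kg·m²/s²

Answer: kg·m²/s²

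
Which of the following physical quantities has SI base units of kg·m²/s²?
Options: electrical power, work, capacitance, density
Checking the SI base units of each option:
  electrical power (P = IV): kg·m²/s³  ✗
  work (W = Fd): kg·m²/s²  ✓ matches
  capacitance (C = Q/V): s⁴·A²/(kg·m²)  ✗
  density (ρ = m/V): kg/m³  ✗

Only work has units kg·m²/s².

Answer: work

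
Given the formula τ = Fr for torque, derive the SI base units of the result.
Units of each symbol in τ = Fr:
  F (force): kg·m/s²
  r (lever arm): m

Multiplying the contributions: [kg·m/s²] · [m]
Adding exponents of each base unit: kg: 1, m: 2, s: -2
SI base units of torque: kg·m²/s²

Answer: kg·m²/s²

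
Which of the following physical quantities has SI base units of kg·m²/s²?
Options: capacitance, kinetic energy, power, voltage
Checking the SI base units of each option:
  capacitance (C = Q/V): s⁴·A²/(kg·m²)  ✗
  kinetic energy (E = ½mv²): kg·m²/s²  ✓ matches
  power (P = W/t): kg·m²/s³  ✗
  voltage (V = IR): kg·m²/(s³·A)  ✗

Only kinetic energy has units kg·m²/s².

Answer: kinetic energy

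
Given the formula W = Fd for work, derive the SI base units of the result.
Units of each symbol in W = Fd:
  F (force): kg·m/s²
  d (displacement): m

Multiplying the contributions: [kg·m/s²] · [m]
Adding exponents of each base unit: kg: 1, m: 2, s: -2
SI base units of work: kg·m²/s²

Answer: kg·m²/s²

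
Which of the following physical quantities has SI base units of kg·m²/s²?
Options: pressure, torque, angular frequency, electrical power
Checking the SI base units of each option:
  pressure (P = F/A): kg/(m·s²)  ✗
  torque (τ = Fr): kg·m²/s²  ✓ matches
  angular frequency (ω = 2πf): 1/s  ✗
  electrical power (P = IV): kg·m²/s³  ✗

Only torque has units kg·m²/s².

Answer: torque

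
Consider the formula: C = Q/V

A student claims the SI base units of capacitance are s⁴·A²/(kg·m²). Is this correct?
Units of each symbol in C = Q/V:
  Q (charge, in coulombs): s·A
  V (voltage, in volts): kg·m²/(s³·A)  → in the denominator, contributes s³·A/(kg·m²)

Multiplying the contributions: [s·A] · [s³·A/(kg·m²)]
Adding exponents of each base unit: kg: -1, m: -2, s: 4, A: 2
SI base units of capacitance: s⁴·A²/(kg·m²)

The claimed units s⁴·A²/(kg·m²) match the derived units, so the claim is correct.

Answer: Yes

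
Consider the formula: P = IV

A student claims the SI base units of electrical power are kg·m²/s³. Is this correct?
Units of each symbol in P = IV:
  I (current): A
  V (voltage, in volts): kg·m²/(s³·A)

Multiplying the contributions: [A] · [kg·m²/(s³·A)]
Adding exponents of each base unit: kg: 1, m: 2, s: -3
SI base units of electrical power: kg·m²/s³

The claimed units kg·m²/s³ match the derived units, so the claim is correct.

Answer: Yes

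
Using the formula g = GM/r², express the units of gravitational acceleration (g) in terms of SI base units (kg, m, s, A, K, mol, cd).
Units of each symbol in g = GM/r²:
  G (gravitational constant): m³/(kg·s²)
  M (mass): kg
  r (distance): m  → to the power 2 in the denominator, contributes 1/m²

Multiplying the contributions: [m³/(kg·s²)] · [kg] · [1/m²]
Adding exponents of each base unit: m: 1, s: -2
SI base units of gravitational acceleration: m/s²

Answer: m/s²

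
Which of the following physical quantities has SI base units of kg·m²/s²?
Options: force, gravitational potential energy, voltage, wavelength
Checking the SI base units of each option:
  force (F = ma): kg·m/s²  ✗
  gravitational potential energy (U = -GMm/r): kg·m²/s²  ✓ matches
  voltage (V = IR): kg·m²/(s³·A)  ✗
  wavelength (λ = v/f): m  ✗

Only gravitational potential energy has units kg·m²/s².

Answer: gravitational potential energy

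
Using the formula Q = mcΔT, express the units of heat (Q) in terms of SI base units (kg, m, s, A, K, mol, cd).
Units of each symbol in Q = mcΔT:
  m (mass): kg
  c (specific heat capacity, in J/(kg·K)): m²/(s²·K)
  ΔT (temperature change): K

Multiplying the contributions: [kg] · [m²/(s²·K)] · [K]
Adding exponents of each base unit: kg: 1, m: 2, s: -2
SI base units of heat: kg·m²/s²

Answer: kg·m²/s²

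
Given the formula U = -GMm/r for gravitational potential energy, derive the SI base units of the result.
Units of each symbol in U = -GMm/r:
  G (gravitational constant): m³/(kg·s²)
  M (mass): kg
  m (mass): kg
  r (distance): m  → in the denominator, contributes 1/m
  The minus sign does not affect the units.

Multiplying the contributions: [m³/(kg·s²)] · [kg] · [kg] · [1/m]
Adding exponents of each base unit: kg: 1, m: 2, s: -2
SI base units of gravitational potential energy: kg·m²/s²

Answer: kg·m²/s²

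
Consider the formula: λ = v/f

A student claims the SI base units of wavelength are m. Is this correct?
Units of each symbol in λ = v/f:
  v (wave speed): m/s
  f (frequency): 1/s  → in the denominator, contributes s

Multiplying the contributions: [m/s] · [s]
Adding exponents of each base unit: m: 1
SI base units of wavelength: m

The claimed units m match the derived units, so the claim is correct.

Answer: Yes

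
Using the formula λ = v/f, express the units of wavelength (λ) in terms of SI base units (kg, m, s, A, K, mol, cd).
Units of each symbol in λ = v/f:
  v (wave speed): m/s
  f (frequency): 1/s  → in the denominator, contributes s

Multiplying the contributions: [m/s] · [s]
Adding exponents of each base unit: m: 1
SI base units of wavelength: m

Answer: m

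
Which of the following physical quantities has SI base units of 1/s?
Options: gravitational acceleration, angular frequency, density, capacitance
Checking the SI base units of each option:
  gravitational acceleration (g = GM/r²): m/s²  ✗
  angular frequency (ω = 2πf): 1/s  ✓ matches
  density (ρ = m/V): kg/m³  ✗
  capacitance (C = Q/V): s⁴·A²/(kg·m²)  ✗

Only angular frequency has units 1/s.

Answer: angular frequency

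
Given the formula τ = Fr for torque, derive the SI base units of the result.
Units of each symbol in τ = Fr:
  F (force): kg·m/s²
  r (lever arm): m

Multiplying the contributions: [kg·m/s²] · [m]
Adding exponents of each base unit: kg: 1, m: 2, s: -2
SI base units of torque: kg·m²/s²

Answer: kg·m²/s²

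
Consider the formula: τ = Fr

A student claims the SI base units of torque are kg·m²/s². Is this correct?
Units of each symbol in τ = Fr:
  F (force): kg·m/s²
  r (lever arm): m

Multiplying the contributions: [kg·m/s²] · [m]
Adding exponents of each base unit: kg: 1, m: 2, s: -2
SI base units of torque: kg·m²/s²

The claimed units kg·m²/s² match the derived units, so the claim is correct.

Answer: Yes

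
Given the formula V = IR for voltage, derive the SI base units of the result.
Units of each symbol in V = IR:
  I (current): A
  R (resistance, in ohms): kg·m²/(s³·A²)

Multiplying the contributions: [A] · [kg·m²/(s³·A²)]
Adding exponents of each base unit: kg: 1, m: 2, s: -3, A: -1
SI base units of voltage: kg·m²/(s³·A)

Answer: kg·m²/(s³·A)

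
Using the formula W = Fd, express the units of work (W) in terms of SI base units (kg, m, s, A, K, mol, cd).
Units of each symbol in W = Fd:
  F (force): kg·m/s²
  d (displacement): m

Multiplying the contributions: [kg·m/s²] · [m]
Adding exponents of each base unit: kg: 1, m: 2, s: -2
SI base units of work: kg·m²/s²

Answer: kg·m²/s²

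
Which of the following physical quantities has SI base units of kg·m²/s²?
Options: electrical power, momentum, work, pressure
Checking the SI base units of each option:
  electrical power (P = IV): kg·m²/s³  ✗
  momentum (p = mv): kg·m/s  ✗
  work (W = Fd): kg·m²/s²  ✓ matches
  pressure (P = F/A): kg/(m·s²)  ✗

Only work has units kg·m²/s².

Answer: work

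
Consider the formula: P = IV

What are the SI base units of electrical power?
Units of each symbol in P = IV:
  I (current): A
  V (voltage, in volts): kg·m²/(s³·A)

Multiplying the contributions: [A] · [kg·m²/(s³·A)]
Adding exponents of each base unit: kg: 1, m: 2, s: -3
SI base units of electrical power: kg·m²/s³

Answer: kg·m²/s³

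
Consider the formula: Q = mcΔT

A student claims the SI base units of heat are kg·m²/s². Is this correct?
Units of each symbol in Q = mcΔT:
  m (mass): kg
  c (specific heat capacity, in J/(kg·K)): m²/(s²·K)
  ΔT (temperature change): K

Multiplying the contributions: [kg] · [m²/(s²·K)] · [K]
Adding exponents of each base unit: kg: 1, m: 2, s: -2
SI base units of heat: kg·m²/s²

The claimed units kg·m²/s² match the derived units, so the claim is correct.

Answer: Yes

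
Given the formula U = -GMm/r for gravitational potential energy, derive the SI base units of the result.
Units of each symbol in U = -GMm/r:
  G (gravitational constant): m³/(kg·s²)
  M (mass): kg
  m (mass): kg
  r (distance): m  → in the denominator, contributes 1/m
  The minus sign does not affect the units.

Multiplying the contributions: [m³/(kg·s²)] · [kg] · [kg] · [1/m]
Adding exponents of each base unit: kg: 1, m: 2, s: -2
SI base units of gravitational potential energy: kg·m²/s²

Answer: kg·m²/s²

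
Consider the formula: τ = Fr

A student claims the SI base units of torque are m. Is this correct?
Units of each symbol in τ = Fr:
  F (force): kg·m/s²
  r (lever arm): m

Multiplying the contributions: [kg·m/s²] · [m]
Adding exponents of each base unit: kg: 1, m: 2, s: -2
SI base units of torque: kg·m²/s²

The claimed units m (exponents m: 1) do not match the derived units kg·m²/s² (exponents kg: 1, m: 2, s: -2), so the claim is incorrect.

Answer: No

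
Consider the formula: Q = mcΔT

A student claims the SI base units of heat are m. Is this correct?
Units of each symbol in Q = mcΔT:
  m (mass): kg
  c (specific heat capacity, in J/(kg·K)): m²/(s²·K)
  ΔT (temperature change): K

Multiplying the contributions: [kg] · [m²/(s²·K)] · [K]
Adding exponents of each base unit: kg: 1, m: 2, s: -2
SI base units of heat: kg·m²/s²

The claimed units m (exponents m: 1) do not match the derived units kg·m²/s² (exponents kg: 1, m: 2, s: -2), so the claim is incorrect.

Answer: No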